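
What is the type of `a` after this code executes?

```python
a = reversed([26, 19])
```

reversed() on a list returns a list_reverseiterator

list_reverseiterator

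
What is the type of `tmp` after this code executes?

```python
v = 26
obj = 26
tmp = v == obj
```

Equality comparison returns bool

bool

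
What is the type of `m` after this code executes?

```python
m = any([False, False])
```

any() returns bool

bool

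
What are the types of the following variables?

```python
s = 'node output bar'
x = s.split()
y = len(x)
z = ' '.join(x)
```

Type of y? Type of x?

len() returns int; str.split() returns list

int, list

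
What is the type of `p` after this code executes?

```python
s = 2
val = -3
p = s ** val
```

int ** negative int returns float

float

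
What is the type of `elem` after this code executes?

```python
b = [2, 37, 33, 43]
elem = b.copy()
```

list.copy() returns list

list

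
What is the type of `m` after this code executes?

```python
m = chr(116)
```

chr() returns str (single character)

str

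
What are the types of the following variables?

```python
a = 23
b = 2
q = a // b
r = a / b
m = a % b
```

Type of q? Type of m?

int // int returns int; int % int returns int

int, int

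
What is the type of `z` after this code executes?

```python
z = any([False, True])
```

any() returns bool

bool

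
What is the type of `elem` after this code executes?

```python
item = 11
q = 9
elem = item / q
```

int / int always returns float in Python 3 (11 / 9 = 1.22222)

float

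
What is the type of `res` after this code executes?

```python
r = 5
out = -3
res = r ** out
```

int ** negative int returns float

float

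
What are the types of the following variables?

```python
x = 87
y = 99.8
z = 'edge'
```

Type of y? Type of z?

y is float; z is str

float, str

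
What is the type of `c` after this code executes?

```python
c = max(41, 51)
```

max() of ints returns int

int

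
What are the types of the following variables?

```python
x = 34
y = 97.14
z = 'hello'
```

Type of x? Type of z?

x is int; z is str

int, str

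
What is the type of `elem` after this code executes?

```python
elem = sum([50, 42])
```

sum() of ints returns int

int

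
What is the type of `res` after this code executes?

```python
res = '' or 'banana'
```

'or' returns first truthy value ('banana', which is str)

str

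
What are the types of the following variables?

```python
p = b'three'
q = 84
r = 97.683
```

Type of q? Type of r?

q is int; r is float

int, float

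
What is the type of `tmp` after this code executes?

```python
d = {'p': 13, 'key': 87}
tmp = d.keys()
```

.keys() returns a dict_keys view object

dict_keys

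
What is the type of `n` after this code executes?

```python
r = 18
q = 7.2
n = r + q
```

int + float returns float (18 + 7.2 = 25.2)

float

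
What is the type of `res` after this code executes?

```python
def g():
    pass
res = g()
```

A function with no return statement returns None

NoneType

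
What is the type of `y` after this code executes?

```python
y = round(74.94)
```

round() with no ndigits arg returns int

int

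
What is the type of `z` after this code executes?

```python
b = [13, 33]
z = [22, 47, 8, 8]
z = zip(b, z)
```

zip() returns a zip iterator object

zip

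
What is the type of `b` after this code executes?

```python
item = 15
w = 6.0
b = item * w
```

int * float returns float (15 * 6.0 = 90.0)

float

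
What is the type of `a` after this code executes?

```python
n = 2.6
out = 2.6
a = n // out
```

float // float returns float (floor division preserves float type)

float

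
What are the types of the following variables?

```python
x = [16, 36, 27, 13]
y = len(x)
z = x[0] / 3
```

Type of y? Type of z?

len() returns int; int / int returns float

int, float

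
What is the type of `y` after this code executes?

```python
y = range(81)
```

range() returns a range object

range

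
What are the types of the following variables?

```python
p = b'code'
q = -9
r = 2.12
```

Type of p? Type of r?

p is bytes; r is float

bytes, float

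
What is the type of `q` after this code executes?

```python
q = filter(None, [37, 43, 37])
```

filter() returns a filter iterator object

filter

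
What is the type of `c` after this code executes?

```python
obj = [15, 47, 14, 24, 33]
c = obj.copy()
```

list.copy() returns list

list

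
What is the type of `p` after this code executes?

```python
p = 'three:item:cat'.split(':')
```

str.split() returns list

list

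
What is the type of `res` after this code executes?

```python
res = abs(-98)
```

abs() of int returns int

int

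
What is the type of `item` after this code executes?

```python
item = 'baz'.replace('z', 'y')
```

str.replace() returns str

str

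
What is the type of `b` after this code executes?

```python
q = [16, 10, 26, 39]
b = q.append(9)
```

list.append() returns None (mutates in place)

NoneType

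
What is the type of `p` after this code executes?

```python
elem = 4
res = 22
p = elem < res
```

Comparison operators return bool

bool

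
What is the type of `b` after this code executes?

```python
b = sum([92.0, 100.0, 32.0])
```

sum() of floats returns float

float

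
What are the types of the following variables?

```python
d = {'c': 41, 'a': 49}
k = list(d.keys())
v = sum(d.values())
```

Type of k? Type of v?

list(...) returns list; sum of int values returns int

list, int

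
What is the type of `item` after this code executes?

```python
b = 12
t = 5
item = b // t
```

int // int returns int (12 // 5 = 2)

int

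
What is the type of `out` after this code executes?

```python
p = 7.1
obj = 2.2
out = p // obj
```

float // float returns float (floor division preserves float type)

float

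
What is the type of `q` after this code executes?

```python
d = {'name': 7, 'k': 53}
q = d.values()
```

.values() returns a dict_values view object

dict_values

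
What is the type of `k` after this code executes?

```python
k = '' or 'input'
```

'or' returns first truthy value ('input', which is str)

str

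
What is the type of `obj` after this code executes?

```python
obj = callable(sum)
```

callable() returns bool

bool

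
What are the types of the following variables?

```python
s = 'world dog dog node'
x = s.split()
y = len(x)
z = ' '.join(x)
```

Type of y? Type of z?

len() returns int; str.join() returns str

int, str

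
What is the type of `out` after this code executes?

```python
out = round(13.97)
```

round() with no ndigits arg returns int

int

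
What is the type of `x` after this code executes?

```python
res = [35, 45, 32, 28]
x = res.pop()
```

list.pop() returns the popped element (int here)

int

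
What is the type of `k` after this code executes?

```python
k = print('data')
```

print() returns None

NoneType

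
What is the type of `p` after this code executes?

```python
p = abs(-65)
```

abs() of int returns int

int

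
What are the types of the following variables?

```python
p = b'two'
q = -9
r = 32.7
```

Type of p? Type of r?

p is bytes; r is float

bytes, float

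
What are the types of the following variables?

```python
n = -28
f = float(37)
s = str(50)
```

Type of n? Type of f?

n is int; f is float

int, float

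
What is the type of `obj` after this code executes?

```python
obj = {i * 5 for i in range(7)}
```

A set comprehension {expr for x in iterable} produces a set

set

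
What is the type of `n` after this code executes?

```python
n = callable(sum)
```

callable() returns bool

bool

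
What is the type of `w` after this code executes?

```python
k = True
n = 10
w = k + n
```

bool + int returns int (True is 1, so 1 + 10 = 11)

int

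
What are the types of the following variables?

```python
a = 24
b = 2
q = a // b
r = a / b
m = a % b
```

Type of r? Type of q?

int / int returns float; int // int returns int

float, int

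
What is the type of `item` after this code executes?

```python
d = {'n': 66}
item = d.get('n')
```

dict.get() returns the value (int) when key is found

int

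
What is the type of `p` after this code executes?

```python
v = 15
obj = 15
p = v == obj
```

Equality comparison returns bool

bool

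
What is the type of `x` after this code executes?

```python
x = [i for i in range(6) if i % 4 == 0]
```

A list comprehension [...] produces a list

list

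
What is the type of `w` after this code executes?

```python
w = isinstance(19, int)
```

isinstance() returns bool

bool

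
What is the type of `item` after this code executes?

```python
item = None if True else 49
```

Ternary: condition is True, if branch (None) taken → NoneType

NoneType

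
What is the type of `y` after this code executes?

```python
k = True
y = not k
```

'not' always returns bool

bool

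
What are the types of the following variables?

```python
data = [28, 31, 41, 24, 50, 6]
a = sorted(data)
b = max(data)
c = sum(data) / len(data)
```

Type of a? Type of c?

sorted() returns list; int / int returns float

list, float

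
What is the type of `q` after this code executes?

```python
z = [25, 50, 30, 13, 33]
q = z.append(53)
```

list.append() returns None (mutates in place)

NoneType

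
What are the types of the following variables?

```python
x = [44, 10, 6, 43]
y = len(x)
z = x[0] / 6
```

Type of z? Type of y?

int / int returns float; len() returns int

float, int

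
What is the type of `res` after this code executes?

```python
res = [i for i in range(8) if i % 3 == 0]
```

A list comprehension [...] produces a list

list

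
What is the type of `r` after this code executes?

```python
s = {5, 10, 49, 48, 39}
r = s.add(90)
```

set.add() returns None (mutates in place)

NoneType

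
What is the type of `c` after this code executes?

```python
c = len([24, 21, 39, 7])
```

len() always returns int

int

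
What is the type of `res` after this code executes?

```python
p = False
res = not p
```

'not' always returns bool

bool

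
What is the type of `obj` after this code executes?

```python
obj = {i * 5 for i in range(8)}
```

A set comprehension {expr for x in iterable} produces a set

set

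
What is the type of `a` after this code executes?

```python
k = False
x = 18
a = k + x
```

bool + int returns int (False is 0, so 0 + 18 = 18)

int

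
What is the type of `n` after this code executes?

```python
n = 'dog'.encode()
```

str.encode() returns bytes

bytes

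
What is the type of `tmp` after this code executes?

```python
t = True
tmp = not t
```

'not' always returns bool

bool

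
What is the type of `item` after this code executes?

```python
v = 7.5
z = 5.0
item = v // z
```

float // float returns float (floor division preserves float type)

float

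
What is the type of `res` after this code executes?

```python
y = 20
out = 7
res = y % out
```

int % int returns int (20 % 7 = 6)

int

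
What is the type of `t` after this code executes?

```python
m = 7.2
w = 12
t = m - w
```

float - int returns float (7.2 - 12 = -4.8)

float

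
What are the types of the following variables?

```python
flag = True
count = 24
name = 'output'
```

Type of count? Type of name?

count is int; name is str

int, str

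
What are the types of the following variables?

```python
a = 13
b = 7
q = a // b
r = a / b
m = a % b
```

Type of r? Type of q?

int / int returns float; int // int returns int

float, int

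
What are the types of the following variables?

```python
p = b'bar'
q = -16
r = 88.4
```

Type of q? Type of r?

q is int; r is float

int, float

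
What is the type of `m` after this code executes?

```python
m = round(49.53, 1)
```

round() with ndigits arg returns float

float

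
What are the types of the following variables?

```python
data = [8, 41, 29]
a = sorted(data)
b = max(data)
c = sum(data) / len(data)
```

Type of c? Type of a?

int / int returns float; sorted() returns list

float, list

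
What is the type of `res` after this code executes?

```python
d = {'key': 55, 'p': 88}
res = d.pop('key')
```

dict.pop() returns the value (int)

int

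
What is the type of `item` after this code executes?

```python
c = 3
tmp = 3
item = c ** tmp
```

int ** positive int returns int (3 ** 3 = 27)

int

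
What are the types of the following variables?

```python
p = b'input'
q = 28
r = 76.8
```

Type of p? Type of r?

p is bytes; r is float

bytes, float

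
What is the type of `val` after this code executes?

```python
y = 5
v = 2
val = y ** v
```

int ** positive int returns int (5 ** 2 = 25)

int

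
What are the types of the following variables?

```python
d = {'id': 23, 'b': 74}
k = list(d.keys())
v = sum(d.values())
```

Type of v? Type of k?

sum of int values returns int; list(...) returns list

int, list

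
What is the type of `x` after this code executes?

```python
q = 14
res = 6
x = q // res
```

int // int returns int (14 // 6 = 2)

int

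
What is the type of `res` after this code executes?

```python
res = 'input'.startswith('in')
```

str.startswith() returns bool

bool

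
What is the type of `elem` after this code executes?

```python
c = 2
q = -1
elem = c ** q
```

int ** negative int returns float

float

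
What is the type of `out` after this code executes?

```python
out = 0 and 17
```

'and' returns the first falsy value (0, which is int)

int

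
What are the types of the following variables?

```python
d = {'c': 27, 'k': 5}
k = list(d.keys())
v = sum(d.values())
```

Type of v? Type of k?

sum of int values returns int; list(...) returns list

int, list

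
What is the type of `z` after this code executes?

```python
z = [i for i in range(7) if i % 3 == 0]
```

A list comprehension [...] produces a list

list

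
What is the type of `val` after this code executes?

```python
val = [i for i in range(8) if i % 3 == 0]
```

A list comprehension [...] produces a list

list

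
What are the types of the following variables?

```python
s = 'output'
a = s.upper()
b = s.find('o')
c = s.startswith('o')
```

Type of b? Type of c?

str.find() returns int; str.startswith() returns bool

int, bool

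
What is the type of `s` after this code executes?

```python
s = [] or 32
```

'or' returns first truthy value (32, which is int)

int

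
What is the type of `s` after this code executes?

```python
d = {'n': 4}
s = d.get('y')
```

dict.get() returns None when key 'y' is not found and no default given

NoneType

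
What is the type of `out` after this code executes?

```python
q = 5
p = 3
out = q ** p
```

int ** positive int returns int (5 ** 3 = 125)

int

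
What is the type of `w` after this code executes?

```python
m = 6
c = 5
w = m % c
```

int % int returns int (6 % 5 = 1)

int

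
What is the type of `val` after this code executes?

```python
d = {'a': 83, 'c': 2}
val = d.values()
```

.values() returns a dict_values view object

dict_values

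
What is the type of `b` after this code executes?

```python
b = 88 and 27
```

'and' returns the last value when all truthy (27, which is int)

int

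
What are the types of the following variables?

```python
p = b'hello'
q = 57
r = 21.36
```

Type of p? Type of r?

p is bytes; r is float

bytes, float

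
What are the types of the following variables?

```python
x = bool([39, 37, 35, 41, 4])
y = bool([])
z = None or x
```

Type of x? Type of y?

bool() returns bool; bool() returns bool

bool, bool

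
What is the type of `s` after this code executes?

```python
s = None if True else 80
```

Ternary: condition is True, if branch (None) taken → NoneType

NoneType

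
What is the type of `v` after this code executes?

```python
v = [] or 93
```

'or' returns first truthy value (93, which is int)

int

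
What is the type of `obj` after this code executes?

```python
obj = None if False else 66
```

Ternary: condition is False, else branch (66) taken → int

int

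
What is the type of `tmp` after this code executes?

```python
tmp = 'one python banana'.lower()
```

str.lower() returns str

str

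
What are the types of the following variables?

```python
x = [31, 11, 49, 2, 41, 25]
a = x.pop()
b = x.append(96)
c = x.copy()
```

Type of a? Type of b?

list.pop() returns the element (int); list.append() returns None

int, NoneType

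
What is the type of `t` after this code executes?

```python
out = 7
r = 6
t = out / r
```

int / int always returns float in Python 3 (7 / 6 = 1.16667)

float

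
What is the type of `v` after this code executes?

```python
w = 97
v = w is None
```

'is' comparison returns bool

bool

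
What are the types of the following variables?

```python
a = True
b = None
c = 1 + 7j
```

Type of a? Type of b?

a is bool; b is NoneType

bool, NoneType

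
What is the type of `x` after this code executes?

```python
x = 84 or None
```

'or' returns first truthy value (84, int)

int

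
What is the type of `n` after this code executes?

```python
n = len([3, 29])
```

len() always returns int

int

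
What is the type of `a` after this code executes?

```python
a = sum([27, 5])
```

sum() of ints returns int

int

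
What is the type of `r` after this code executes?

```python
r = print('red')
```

print() returns None

NoneType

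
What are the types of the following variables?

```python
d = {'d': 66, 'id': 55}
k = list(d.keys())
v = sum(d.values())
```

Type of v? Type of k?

sum of int values returns int; list(...) returns list

int, list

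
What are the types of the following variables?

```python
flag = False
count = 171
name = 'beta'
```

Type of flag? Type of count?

flag is bool; count is int

bool, int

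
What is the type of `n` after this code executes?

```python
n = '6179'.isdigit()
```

str.isdigit() returns bool

bool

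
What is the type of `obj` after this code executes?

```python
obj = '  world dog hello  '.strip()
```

str.strip() returns str

str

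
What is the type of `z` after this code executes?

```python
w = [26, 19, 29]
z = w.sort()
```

list.sort() returns None (sorts in place)

NoneType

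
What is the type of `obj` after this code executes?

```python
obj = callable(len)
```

callable() returns bool

bool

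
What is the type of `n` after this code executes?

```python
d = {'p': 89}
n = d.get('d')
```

dict.get() returns None when key 'd' is not found and no default given

NoneType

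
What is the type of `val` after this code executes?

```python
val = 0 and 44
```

'and' returns the first falsy value (0, which is int)

int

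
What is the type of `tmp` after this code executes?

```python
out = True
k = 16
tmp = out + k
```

bool + int returns int (True is 1, so 1 + 16 = 17)

int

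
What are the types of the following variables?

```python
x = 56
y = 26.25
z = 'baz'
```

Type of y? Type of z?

y is float; z is str

float, str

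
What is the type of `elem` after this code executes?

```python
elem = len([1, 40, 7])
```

len() always returns int

int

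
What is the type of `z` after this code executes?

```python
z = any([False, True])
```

any() returns bool

bool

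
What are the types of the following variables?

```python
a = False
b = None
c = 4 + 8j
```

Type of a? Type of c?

a is bool; c is complex

bool, complex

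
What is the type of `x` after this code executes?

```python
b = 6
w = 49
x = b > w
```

Comparison operators return bool

bool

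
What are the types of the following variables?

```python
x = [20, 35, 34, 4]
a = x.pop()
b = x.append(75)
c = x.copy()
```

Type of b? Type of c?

list.append() returns None; list.copy() returns list

NoneType, list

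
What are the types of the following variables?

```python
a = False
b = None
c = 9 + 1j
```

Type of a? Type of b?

a is bool; b is NoneType

bool, NoneType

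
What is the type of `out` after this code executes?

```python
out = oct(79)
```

oct() returns str representation

str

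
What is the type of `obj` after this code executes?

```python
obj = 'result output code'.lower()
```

str.lower() returns str

str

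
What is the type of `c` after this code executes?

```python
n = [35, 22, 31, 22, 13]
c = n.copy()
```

list.copy() returns list

list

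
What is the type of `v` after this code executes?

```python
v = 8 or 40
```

'or' returns the first truthy value (8, which is int)

int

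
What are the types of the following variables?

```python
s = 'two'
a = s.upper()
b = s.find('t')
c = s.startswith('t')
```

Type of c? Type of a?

str.startswith() returns bool; str.upper() returns str

bool, str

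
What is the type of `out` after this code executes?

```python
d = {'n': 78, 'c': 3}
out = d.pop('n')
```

dict.pop() returns the value (int)

int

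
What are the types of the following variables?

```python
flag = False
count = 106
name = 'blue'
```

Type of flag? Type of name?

flag is bool; name is str

bool, str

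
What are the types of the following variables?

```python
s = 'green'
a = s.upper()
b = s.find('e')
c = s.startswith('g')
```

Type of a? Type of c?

str.upper() returns str; str.startswith() returns bool

str, bool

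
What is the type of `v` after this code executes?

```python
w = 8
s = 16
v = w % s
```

int % int returns int (8 % 16 = 8)

int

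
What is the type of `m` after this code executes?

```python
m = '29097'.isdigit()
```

str.isdigit() returns bool

bool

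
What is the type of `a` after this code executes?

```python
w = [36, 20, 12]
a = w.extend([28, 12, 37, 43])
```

list.extend() returns None

NoneType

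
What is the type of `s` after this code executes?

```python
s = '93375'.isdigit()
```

str.isdigit() returns bool

bool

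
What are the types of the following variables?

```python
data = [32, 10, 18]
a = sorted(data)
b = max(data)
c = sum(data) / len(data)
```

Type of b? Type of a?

max of ints returns int; sorted() returns list

int, list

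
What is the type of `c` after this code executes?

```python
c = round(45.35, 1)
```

round() with ndigits arg returns float

float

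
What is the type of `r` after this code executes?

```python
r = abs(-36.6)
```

abs() of float returns float

float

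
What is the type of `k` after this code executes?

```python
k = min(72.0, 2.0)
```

min() of floats returns float

float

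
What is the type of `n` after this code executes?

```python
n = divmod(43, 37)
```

divmod() returns a tuple (quotient, remainder)

tuple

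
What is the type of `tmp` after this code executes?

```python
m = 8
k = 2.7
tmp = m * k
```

int * float returns float (8 * 2.7 = 21.6)

float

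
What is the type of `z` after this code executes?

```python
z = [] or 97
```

'or' returns first truthy value (97, which is int)

int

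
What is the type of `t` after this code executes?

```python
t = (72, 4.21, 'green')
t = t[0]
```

Index 0 of tuple is 72 which is int

int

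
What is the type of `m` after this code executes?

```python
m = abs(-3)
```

abs() of int returns int

int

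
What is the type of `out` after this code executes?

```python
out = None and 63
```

'and' returns first falsy value (None)

NoneType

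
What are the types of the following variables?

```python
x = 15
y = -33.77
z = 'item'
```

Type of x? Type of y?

x is int; y is float

int, float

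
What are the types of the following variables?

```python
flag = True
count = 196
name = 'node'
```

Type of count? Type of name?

count is int; name is str

int, str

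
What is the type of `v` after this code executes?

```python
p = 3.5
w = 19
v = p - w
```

float - int returns float (3.5 - 19 = -15.5)

float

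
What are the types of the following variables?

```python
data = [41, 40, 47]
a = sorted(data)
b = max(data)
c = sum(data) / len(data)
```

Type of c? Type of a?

int / int returns float; sorted() returns list

float, list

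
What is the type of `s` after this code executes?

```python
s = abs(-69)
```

abs() of int returns int

int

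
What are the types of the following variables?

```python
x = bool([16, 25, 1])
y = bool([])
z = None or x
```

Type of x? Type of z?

bool() returns bool; None or <bool> returns the bool

bool, bool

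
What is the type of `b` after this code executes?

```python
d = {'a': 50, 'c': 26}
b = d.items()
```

dict.items() returns a dict_items view

dict_items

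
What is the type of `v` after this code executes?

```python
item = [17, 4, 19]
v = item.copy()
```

list.copy() returns list

list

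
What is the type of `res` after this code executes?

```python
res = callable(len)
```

callable() returns bool

bool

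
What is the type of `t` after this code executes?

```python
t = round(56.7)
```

round() with no ndigits arg returns int

int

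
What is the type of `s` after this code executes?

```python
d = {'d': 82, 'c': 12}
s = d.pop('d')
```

dict.pop() returns the value (int)

int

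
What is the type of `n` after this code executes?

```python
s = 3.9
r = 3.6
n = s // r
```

float // float returns float (floor division preserves float type)

float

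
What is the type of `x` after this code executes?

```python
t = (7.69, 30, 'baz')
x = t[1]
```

Index 1 of tuple is 30 which is int

int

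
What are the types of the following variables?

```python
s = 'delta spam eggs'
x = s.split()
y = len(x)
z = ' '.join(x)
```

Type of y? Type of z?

len() returns int; str.join() returns str

int, str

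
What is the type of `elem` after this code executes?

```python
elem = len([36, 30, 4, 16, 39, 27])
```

len() always returns int

int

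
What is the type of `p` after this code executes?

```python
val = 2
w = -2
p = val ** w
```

int ** negative int returns float

float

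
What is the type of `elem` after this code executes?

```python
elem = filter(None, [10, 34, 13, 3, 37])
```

filter() returns a filter iterator object

filter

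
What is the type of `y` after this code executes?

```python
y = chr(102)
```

chr() returns str (single character)

str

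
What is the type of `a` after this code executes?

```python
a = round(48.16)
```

round() with no ndigits arg returns int

int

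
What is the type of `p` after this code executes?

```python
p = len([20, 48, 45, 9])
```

len() always returns int

int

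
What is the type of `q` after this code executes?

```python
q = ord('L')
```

ord() returns int (Unicode code point)

int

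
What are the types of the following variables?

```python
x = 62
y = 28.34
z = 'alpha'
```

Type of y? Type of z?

y is float; z is str

float, str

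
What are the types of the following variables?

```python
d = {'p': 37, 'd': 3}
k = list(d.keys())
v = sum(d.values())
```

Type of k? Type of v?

list(...) returns list; sum of int values returns int

list, int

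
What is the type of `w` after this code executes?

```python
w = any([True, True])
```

any() returns bool

bool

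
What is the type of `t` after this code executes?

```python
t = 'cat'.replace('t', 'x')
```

str.replace() returns str

str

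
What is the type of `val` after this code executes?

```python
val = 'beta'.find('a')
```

str.find() returns int (index, or -1)

int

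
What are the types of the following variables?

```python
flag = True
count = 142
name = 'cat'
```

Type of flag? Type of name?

flag is bool; name is str

bool, str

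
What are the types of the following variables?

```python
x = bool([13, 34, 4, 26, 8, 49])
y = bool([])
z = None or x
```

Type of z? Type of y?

None or <bool> returns the bool; bool() returns bool

bool, bool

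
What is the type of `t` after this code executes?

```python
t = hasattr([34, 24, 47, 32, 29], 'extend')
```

hasattr() returns bool

bool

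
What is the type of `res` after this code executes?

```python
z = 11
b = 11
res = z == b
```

Equality comparison returns bool

bool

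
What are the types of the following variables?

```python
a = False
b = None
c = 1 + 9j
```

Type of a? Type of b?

a is bool; b is NoneType

bool, NoneType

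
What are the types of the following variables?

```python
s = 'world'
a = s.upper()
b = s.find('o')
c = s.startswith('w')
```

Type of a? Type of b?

str.upper() returns str; str.find() returns int

str, int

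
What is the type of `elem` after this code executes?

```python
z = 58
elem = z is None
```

'is' comparison returns bool

bool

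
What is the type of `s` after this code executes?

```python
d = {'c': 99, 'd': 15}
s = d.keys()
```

.keys() returns a dict_keys view object

dict_keys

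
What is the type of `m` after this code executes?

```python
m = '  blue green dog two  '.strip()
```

str.strip() returns str

str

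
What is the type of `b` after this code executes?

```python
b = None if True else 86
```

Ternary: condition is True, if branch (None) taken → NoneType

NoneType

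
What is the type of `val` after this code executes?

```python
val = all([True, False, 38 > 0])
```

all() returns bool

bool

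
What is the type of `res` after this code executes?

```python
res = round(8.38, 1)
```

round() with ndigits arg returns float

float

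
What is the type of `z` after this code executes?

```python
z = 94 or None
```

'or' returns first truthy value (94, int)

int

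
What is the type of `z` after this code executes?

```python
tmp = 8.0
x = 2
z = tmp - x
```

float - int returns float (8.0 - 2 = 6.0)

float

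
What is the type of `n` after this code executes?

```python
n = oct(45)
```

oct() returns str representation

str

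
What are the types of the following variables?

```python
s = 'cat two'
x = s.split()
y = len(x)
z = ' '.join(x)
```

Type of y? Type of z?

len() returns int; str.join() returns str

int, str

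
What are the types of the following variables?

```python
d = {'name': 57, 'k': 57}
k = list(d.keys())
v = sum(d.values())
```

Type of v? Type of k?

sum of int values returns int; list(...) returns list

int, list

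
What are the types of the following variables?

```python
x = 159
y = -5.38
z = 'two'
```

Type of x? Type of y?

x is int; y is float

int, float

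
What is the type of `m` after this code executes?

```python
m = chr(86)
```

chr() returns str (single character)

str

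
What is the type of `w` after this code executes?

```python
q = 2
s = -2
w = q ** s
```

int ** negative int returns float

float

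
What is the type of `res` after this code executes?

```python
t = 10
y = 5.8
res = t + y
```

int + float returns float (10 + 5.8 = 15.8)

float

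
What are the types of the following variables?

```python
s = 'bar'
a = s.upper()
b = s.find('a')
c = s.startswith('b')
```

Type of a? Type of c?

str.upper() returns str; str.startswith() returns bool

str, bool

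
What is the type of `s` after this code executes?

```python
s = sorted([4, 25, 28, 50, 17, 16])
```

sorted() always returns list

list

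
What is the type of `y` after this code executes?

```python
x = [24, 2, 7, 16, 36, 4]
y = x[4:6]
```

Slicing a list always returns a list

list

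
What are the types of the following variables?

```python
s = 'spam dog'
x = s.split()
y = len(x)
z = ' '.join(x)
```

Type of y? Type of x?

len() returns int; str.split() returns list

int, list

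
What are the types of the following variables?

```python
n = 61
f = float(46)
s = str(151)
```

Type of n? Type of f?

n is int; f is float

int, float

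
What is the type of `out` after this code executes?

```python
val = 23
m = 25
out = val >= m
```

Comparison operators return bool

bool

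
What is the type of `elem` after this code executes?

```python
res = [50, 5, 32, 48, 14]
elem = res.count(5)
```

list.count() returns int

int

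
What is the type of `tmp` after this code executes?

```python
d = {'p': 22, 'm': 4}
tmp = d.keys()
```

.keys() returns a dict_keys view object

dict_keys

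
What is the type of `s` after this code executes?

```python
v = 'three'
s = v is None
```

'is' comparison returns bool

bool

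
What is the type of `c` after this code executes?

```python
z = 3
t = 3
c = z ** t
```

int ** positive int returns int (3 ** 3 = 27)

int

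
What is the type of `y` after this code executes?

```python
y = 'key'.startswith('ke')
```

str.startswith() returns bool

bool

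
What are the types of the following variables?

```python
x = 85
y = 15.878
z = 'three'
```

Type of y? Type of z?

y is float; z is str

float, str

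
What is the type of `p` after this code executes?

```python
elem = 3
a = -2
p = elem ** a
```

int ** negative int returns float

float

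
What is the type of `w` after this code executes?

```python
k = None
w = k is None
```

'is' comparison returns bool

bool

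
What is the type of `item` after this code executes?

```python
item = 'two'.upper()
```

str.upper() returns str

str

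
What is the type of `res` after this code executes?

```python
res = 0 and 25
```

'and' returns the first falsy value (0, which is int)

int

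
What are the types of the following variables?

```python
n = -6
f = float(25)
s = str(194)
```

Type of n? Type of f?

n is int; f is float

int, float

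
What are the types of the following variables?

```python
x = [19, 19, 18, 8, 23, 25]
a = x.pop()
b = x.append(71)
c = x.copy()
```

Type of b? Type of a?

list.append() returns None; list.pop() returns the element (int)

NoneType, int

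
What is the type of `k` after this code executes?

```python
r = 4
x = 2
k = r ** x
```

int ** positive int returns int (4 ** 2 = 16)

int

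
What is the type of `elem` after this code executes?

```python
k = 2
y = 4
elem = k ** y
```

int ** positive int returns int (2 ** 4 = 16)

int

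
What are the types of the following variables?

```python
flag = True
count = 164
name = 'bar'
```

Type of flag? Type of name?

flag is bool; name is str

bool, str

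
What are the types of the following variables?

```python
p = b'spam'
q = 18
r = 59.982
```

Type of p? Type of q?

p is bytes; q is int

bytes, int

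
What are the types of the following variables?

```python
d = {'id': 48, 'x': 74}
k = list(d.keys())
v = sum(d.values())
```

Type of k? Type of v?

list(...) returns list; sum of int values returns int

list, int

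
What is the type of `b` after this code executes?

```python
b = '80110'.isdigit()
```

str.isdigit() returns bool

bool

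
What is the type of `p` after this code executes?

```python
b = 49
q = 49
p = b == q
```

Equality comparison returns bool

bool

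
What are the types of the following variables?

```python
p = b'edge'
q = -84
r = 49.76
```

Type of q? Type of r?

q is int; r is float

int, float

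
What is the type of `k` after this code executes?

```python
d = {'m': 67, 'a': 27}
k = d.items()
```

dict.items() returns a dict_items view

dict_items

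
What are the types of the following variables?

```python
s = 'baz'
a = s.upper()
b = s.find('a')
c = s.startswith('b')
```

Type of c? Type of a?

str.startswith() returns bool; str.upper() returns str

bool, str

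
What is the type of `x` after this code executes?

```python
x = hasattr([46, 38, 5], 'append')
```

hasattr() returns bool

bool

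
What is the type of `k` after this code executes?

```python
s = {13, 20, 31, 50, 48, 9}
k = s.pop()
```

Popping from a set of ints returns int

int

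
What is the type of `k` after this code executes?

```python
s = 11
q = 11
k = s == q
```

Equality comparison returns bool

bool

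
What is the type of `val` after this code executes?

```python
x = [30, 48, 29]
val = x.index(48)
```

list.index() returns int

int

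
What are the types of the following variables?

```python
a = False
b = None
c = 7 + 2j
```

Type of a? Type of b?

a is bool; b is NoneType

bool, NoneType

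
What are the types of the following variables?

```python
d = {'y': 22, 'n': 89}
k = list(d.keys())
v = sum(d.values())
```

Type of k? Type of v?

list(...) returns list; sum of int values returns int

list, int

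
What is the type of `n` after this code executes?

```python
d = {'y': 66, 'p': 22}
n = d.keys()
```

.keys() returns a dict_keys view object

dict_keys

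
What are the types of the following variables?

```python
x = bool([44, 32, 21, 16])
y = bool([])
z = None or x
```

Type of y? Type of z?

bool() returns bool; None or <bool> returns the bool

bool, bool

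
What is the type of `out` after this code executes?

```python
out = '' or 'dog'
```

'or' returns first truthy value ('dog', which is str)

str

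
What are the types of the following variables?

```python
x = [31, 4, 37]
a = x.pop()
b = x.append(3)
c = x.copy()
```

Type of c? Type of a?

list.copy() returns list; list.pop() returns the element (int)

list, int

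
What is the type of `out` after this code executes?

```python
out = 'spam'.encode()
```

str.encode() returns bytes

bytes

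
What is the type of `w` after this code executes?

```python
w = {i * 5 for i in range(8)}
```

A set comprehension {expr for x in iterable} produces a set

set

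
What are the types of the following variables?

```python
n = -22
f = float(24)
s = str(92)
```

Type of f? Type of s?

f is float; s is str

float, str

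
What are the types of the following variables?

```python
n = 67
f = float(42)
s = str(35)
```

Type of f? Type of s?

f is float; s is str

float, str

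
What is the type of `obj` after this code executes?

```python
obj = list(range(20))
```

list(range(...)) returns list

list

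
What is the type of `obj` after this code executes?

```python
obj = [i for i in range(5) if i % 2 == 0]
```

A list comprehension [...] produces a list

list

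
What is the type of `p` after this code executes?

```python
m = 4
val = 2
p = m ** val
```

int ** positive int returns int (4 ** 2 = 16)

int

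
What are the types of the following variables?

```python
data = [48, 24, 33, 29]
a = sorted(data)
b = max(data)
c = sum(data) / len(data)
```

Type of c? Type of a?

int / int returns float; sorted() returns list

float, list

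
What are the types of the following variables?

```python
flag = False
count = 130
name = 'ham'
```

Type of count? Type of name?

count is int; name is str

int, str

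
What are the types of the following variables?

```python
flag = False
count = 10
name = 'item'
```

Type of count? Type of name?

count is int; name is str

int, str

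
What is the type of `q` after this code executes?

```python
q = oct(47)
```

oct() returns str representation

str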